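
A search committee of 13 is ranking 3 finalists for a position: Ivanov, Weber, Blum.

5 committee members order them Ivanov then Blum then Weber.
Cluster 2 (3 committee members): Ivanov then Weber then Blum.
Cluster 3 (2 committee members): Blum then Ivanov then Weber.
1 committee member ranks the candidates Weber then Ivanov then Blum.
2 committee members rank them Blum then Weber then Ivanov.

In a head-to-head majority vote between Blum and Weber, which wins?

Blum

Ballots ranking Blum above Weber: 5 + 2 + 2 = 9.
Ballots ranking Weber above Blum: 13 − 9 = 4.
Blum wins the head-to-head 9–4.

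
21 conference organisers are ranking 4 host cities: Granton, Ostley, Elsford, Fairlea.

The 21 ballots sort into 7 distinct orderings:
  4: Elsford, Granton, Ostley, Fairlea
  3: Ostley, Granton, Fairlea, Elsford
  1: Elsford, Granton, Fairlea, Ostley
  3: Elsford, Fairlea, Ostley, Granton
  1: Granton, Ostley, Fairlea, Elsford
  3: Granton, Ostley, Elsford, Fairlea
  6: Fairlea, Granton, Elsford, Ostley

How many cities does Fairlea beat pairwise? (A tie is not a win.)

0

Fairlea against each rival (21 organisers):
Fairlea vs Granton: 3+6 = 9 for Fairlea, 12 for Granton — Granton by 12–9.
Fairlea vs Ostley: Ostley wins 11–10.
Fairlea vs Elsford: Elsford wins 11–10.
Fairlea beats no one; loses to Granton, Ostley, Elsford — 0 pairwise wins.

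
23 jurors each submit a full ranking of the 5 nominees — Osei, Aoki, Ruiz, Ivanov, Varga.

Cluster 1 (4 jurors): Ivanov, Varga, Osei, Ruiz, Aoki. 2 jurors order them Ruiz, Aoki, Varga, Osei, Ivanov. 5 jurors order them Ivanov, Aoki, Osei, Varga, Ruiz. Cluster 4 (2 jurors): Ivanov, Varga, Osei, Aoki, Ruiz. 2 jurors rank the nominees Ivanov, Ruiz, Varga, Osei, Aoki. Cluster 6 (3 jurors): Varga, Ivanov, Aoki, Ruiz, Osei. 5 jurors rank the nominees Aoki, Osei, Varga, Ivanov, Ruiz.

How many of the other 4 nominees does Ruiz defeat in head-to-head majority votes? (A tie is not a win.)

Ruiz against each rival (23 jurors):
Ruiz vs Osei: Ruiz is ranked higher on 2+2+3 = 7 ballots, Osei on 16. Osei wins 16–7.
Ruiz vs Aoki: Ruiz is ranked higher on 4+2+2 = 8 ballots, Aoki on 15. Aoki wins 15–8.
Ruiz vs Ivanov: Ruiz is ranked higher on 2 ballots, Ivanov on 21. Ivanov wins 21–2.
Ruiz vs Varga: 2+2 = 4 for Ruiz, 19 for Varga — Varga by 19–4.
Ruiz beats no one; loses to Osei, Aoki, Ivanov, Varga — 0 pairwise wins.

0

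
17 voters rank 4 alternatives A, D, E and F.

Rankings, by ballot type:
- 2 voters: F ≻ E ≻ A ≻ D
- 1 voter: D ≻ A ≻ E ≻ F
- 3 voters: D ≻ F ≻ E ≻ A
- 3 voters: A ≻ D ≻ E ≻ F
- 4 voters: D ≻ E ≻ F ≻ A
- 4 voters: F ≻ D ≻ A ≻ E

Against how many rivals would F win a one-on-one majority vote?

2

F against each rival (17 voters):
F vs A: 13 to 4, F.
F vs D: D, 11–6.
F vs E: F is ranked higher on 2+3+4 = 9 ballots, E on 8. F wins 9–8.
F beats A, E; loses to D — 2 pairwise wins.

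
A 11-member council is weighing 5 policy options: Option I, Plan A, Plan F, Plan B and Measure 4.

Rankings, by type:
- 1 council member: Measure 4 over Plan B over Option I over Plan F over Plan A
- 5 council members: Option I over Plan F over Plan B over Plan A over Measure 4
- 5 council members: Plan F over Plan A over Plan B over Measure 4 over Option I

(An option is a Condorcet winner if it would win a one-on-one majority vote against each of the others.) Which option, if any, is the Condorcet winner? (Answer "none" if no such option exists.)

none

Pairwise majorities:
Option I vs Plan A: Option I preferred on 1+5 = 6 ballots; Option I wins 6–5.
Option I vs Plan F: Option I is ranked higher on 1+5 = 6 ballots, Plan F on 5. Option I wins 6–5.
Option I vs Plan B: Option I is ranked higher on 5 ballots, Plan B on 6. Plan B wins 6–5.
Option I vs Measure 4: Option I is ranked higher on 5 ballots, Measure 4 on 6. Measure 4 wins 6–5.
Plan A vs Plan F: 0 to 11, Plan F.
Plan A vs Plan B: Plan A is ranked higher on 5 ballots, Plan B on 6. Plan B wins 6–5.
Plan A vs Measure 4: Plan A is ranked higher on 5+5 = 10 ballots, Measure 4 on 1. Plan A wins 10–1.
Plan F vs Plan B: Plan F preferred on 5+5 = 10 ballots; Plan F wins 10–1.
Plan F vs Measure 4: 5+5 = 10 for Plan F, 1 for Measure 4 — Plan F by 10–1.
Plan B vs Measure 4: Plan B is ranked higher on 5+5 = 10 ballots, Measure 4 on 1. Plan B wins 10–1.
No option is unbeaten: Option I loses to Plan B; Plan A loses to Option I; Plan F loses to Option I; Plan B loses to Plan F; Measure 4 loses to Plan A. In particular Option I beats Plan A beats Measure 4 beats Option I is a majority cycle — no Condorcet winner exists.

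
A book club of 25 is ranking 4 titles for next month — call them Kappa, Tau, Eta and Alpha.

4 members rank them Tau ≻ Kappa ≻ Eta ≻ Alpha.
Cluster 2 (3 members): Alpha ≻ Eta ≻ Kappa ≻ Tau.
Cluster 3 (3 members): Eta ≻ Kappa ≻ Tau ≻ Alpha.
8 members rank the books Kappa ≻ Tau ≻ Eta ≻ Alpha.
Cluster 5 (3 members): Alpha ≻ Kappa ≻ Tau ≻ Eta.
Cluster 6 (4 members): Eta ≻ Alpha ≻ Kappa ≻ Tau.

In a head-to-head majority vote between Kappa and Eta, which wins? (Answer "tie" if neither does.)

Kappa

Ballots ranking Kappa above Eta: 4 + 8 + 3 = 15.
Ballots ranking Eta above Kappa: 25 − 15 = 10.
Kappa wins the head-to-head 15–10.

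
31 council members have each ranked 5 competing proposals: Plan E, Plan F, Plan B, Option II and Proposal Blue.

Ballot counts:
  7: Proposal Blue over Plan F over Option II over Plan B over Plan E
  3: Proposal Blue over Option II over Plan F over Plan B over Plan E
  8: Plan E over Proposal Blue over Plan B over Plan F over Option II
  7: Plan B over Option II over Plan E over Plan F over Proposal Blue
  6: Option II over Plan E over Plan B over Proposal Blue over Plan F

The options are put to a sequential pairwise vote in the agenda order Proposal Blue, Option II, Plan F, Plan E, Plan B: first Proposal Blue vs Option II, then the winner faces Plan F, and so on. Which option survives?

Plan B

Round 1: Proposal Blue vs Option II — 18–13, Proposal Blue advances.
Round 2: Proposal Blue vs Plan F — 24–7, Proposal Blue advances.
Round 3: Proposal Blue vs Plan E — 10–21, Plan E advances.
Round 4: Plan E vs Plan B — 14–17, Plan B advances.
Plan B survives the agenda.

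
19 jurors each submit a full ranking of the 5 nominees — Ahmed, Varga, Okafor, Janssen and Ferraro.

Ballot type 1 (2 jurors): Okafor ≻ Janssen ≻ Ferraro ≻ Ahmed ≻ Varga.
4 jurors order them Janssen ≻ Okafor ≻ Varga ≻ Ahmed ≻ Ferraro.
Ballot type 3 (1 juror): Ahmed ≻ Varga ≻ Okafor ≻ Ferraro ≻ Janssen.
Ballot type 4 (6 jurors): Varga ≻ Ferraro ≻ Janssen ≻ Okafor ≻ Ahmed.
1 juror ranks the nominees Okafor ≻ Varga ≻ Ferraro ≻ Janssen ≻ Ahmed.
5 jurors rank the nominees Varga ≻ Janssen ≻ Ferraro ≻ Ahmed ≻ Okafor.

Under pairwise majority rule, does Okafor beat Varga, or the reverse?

Ballots ranking Okafor above Varga: 2 + 4 + 1 = 7.
Ballots ranking Varga above Okafor: 19 − 7 = 12.
Varga wins the head-to-head 12–7.

Varga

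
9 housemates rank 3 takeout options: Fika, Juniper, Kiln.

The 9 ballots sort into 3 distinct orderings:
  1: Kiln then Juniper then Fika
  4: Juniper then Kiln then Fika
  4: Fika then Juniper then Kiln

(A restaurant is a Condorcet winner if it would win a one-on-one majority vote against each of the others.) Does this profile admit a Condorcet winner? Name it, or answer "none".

Juniper

Head-to-head results (9 friends):
Fika–Juniper: Juniper 5–4.
Fika vs Kiln: Fika is ranked higher on 4 ballots, Kiln on 5. Kiln wins 5–4.
Juniper–Kiln: Juniper 8–1.
Juniper defeats every rival head-to-head and is the Condorcet winner.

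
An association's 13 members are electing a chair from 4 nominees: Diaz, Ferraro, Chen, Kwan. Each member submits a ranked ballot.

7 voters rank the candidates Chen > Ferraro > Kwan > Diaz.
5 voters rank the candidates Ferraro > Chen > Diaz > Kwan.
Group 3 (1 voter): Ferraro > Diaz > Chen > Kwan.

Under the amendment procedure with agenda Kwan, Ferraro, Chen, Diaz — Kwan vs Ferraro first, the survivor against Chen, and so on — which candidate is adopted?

Chen

Round 1: Kwan vs Ferraro — 0–13, Ferraro advances.
Round 2: Ferraro vs Chen — 6–7, Chen advances.
Round 3: Chen vs Diaz — 12–1, Chen advances.
Chen survives the agenda.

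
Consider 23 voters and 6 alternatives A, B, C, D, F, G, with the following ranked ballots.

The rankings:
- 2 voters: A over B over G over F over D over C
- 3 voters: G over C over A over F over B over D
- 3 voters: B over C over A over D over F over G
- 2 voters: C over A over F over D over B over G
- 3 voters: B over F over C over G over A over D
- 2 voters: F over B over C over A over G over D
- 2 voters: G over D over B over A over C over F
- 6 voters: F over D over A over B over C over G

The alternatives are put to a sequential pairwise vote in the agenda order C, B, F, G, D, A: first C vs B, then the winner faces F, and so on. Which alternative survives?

A

Round 1: C vs B — 5–18, B advances.
Round 2: B vs F — 10–13, F advances.
Round 3: F vs G — 16–7, F advances.
Round 4: F vs D — 18–5, F advances.
Round 5: F vs A — 11–12, A advances.
A survives the agenda.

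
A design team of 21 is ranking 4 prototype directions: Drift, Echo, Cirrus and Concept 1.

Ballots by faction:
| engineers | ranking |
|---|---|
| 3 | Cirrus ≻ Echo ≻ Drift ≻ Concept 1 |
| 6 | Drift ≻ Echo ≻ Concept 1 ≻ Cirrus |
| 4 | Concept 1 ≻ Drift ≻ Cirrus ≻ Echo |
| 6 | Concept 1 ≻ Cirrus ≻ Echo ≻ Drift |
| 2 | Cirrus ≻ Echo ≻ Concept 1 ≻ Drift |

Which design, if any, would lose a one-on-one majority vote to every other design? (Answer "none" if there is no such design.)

Drift

Pairwise majorities:
Drift vs Echo: Echo, 11–10.
Drift vs Cirrus: Cirrus wins 11–10.
Drift vs Concept 1: Drift preferred on 3+6 = 9 ballots; Concept 1 wins 12–9.
Echo vs Cirrus: Cirrus wins 15–6.
Echo vs Concept 1: 3+6+2 = 11 for Echo, 10 for Concept 1 — Echo by 11–10.
Cirrus vs Concept 1: Concept 1 wins 16–5.
Drift loses to every other design — it is the Condorcet loser.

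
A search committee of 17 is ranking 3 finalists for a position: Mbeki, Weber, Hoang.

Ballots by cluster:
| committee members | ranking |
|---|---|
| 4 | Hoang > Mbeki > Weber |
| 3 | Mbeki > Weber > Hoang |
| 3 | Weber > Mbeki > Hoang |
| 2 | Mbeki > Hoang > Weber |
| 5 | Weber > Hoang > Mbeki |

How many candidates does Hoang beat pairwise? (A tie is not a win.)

1

Hoang against each rival (17 committee members):
Hoang vs Mbeki: Hoang preferred on 4+5 = 9 ballots; Hoang wins 9–8.
Hoang vs Weber: Weber, 11–6.
Hoang beats Mbeki; loses to Weber — 1 pairwise win.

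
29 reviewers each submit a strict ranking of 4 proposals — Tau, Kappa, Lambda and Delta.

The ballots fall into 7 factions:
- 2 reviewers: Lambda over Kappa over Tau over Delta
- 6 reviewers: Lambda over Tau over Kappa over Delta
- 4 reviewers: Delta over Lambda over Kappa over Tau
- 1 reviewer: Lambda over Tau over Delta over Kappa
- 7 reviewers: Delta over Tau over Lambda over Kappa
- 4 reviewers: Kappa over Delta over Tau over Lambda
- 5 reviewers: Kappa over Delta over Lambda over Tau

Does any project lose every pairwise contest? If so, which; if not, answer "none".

Head-to-head results (29 reviewers):
Tau vs Kappa: Kappa wins 15–14.
Tau vs Lambda: Lambda wins 18–11.
Tau vs Delta: Delta wins 20–9.
Kappa–Lambda: Lambda 20–9.
Kappa vs Delta: 17 to 12, Kappa.
Lambda vs Delta: 9 to 20, Delta.
Only Tau has no wins; Tau is the Condorcet loser.

Tau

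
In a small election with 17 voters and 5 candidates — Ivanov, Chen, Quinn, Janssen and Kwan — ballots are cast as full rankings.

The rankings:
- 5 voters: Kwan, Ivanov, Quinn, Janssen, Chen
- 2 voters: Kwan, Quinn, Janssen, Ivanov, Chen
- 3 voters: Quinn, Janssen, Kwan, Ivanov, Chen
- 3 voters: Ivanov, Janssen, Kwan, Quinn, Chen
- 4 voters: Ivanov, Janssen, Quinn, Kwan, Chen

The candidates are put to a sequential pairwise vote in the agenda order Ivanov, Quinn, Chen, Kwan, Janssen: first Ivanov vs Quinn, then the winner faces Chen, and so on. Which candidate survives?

Janssen

Round 1: Ivanov vs Quinn — 12–5, Ivanov advances.
Round 2: Ivanov vs Chen — 17–0, Ivanov advances.
Round 3: Ivanov vs Kwan — 7–10, Kwan advances.
Round 4: Kwan vs Janssen — 7–10, Janssen advances.
Janssen survives the agenda.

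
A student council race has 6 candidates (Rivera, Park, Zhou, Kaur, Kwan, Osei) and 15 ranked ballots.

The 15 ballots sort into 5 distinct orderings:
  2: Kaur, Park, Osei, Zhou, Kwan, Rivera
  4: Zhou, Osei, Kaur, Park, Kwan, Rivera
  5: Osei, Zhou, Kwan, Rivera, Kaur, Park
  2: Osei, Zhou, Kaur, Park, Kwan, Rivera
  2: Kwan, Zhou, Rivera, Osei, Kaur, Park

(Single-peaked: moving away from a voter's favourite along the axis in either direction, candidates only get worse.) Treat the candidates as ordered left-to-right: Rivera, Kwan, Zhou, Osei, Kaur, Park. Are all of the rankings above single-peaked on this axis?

Axis positions: Rivera=1, Kwan=2, Zhou=3, Osei=4, Kaur=5, Park=6.
Group 1 (peak Kaur at position 5): ranking walks positions 5-6-4-3-2-1, expanding outward from the peak — single-peaked.
Group 2 (peak Zhou at position 3): ranking walks positions 3-4-5-6-2-1, expanding outward from the peak — single-peaked.
Group 3 (peak Osei at position 4): ranking walks positions 4-3-2-1-5-6, expanding outward from the peak — single-peaked.
Group 4 (peak Osei at position 4): ranking walks positions 4-3-5-6-2-1, expanding outward from the peak — single-peaked.
Group 5 (peak Kwan at position 2): ranking walks positions 2-3-1-4-5-6, expanding outward from the peak — single-peaked.
Every ranking is single-peaked on this axis.

yes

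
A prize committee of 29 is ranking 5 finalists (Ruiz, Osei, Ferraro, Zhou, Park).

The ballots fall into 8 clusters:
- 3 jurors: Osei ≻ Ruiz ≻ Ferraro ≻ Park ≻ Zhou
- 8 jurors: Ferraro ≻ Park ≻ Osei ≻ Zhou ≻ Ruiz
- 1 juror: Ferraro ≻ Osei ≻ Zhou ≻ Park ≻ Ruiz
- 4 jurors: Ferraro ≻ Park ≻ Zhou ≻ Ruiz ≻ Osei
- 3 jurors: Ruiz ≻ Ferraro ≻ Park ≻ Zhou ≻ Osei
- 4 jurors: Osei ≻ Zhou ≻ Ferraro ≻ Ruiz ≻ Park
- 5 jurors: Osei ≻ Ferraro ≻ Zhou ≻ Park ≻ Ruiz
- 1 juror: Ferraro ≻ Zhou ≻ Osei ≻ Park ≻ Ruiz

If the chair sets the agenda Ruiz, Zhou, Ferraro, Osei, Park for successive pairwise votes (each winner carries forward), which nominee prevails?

Round 1: Ruiz vs Zhou — 6–23, Zhou advances.
Round 2: Zhou vs Ferraro — 4–25, Ferraro advances.
Round 3: Ferraro vs Osei — 17–12, Ferraro advances.
Round 4: Ferraro vs Park — 29–0, Ferraro advances.
The agenda winner is Ferraro.

Ferraro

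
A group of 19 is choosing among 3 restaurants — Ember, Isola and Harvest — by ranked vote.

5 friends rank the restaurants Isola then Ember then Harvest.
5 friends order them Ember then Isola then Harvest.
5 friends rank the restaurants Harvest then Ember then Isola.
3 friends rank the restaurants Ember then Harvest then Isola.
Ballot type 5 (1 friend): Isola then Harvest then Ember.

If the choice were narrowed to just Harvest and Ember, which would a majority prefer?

Ballots ranking Harvest above Ember: 5 + 1 = 6.
Ballots ranking Ember above Harvest: 19 − 6 = 13.
Ember wins the head-to-head 13–6.

Ember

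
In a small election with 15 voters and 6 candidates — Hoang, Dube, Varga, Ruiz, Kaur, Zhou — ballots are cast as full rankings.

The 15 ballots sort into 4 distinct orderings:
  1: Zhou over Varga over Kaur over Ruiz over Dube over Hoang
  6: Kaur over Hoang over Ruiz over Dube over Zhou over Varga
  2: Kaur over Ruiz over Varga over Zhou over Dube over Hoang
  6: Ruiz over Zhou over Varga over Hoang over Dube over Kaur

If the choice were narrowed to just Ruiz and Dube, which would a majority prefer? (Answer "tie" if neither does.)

Ruiz

Ballots ranking Ruiz above Dube: 1 + 6 + 2 + 6 = 15.
Ballots ranking Dube above Ruiz: 15 − 15 = 0.
Ruiz wins the head-to-head 15–0.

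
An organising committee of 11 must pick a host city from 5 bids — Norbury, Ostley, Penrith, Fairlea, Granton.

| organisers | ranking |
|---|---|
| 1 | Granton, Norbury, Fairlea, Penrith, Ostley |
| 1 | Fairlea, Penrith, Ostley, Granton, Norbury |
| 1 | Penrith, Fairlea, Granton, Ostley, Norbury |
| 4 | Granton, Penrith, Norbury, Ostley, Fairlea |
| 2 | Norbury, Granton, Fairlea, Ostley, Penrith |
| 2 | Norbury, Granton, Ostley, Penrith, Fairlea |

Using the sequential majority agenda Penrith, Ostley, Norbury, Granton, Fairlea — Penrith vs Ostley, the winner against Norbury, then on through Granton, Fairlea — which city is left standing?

Round 1: Penrith vs Ostley — 7–4, Penrith advances.
Round 2: Penrith vs Norbury — 6–5, Penrith advances.
Round 3: Penrith vs Granton — 2–9, Granton advances.
Round 4: Granton vs Fairlea — 9–2, Granton advances.
Granton survives the agenda.

Granton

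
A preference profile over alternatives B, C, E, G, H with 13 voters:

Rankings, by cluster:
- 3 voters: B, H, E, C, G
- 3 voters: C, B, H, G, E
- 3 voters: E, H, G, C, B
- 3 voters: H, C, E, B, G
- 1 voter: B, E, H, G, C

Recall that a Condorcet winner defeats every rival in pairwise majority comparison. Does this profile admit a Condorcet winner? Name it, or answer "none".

Check each pair by majority over 13 ballots:
B–C: C 9–4.
B vs E: B, 7–6.
B vs G: B preferred on 3+3+3+1 = 10 ballots; B wins 10–3.
B vs H: B is ranked higher on 3+3+1 = 7 ballots, H on 6. B wins 7–6.
C vs E: C preferred on 3+3 = 6 ballots; E wins 7–6.
C vs G: C preferred on 3+3+3 = 9 ballots; C wins 9–4.
C–H: H 10–3.
E vs G: E wins 10–3.
E vs H: 3+1 = 4 for E, 9 for H — H by 9–4.
G vs H: H wins 13–0.
Each alternative drops at least one matchup (B loses to C; C loses to E; E loses to B; G loses to B; H loses to B); the cycle B → E → C → B rules out a Condorcet winner.

none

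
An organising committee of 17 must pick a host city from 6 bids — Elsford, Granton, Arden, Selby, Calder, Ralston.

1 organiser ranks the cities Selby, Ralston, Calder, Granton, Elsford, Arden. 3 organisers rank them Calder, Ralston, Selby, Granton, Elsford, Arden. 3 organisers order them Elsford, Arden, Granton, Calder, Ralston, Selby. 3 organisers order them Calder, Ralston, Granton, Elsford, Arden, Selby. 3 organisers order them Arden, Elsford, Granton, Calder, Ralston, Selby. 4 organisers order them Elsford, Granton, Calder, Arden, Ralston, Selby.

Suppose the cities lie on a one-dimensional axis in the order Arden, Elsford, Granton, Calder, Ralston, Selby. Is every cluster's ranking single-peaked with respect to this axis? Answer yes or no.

Axis positions: Arden=1, Elsford=2, Granton=3, Calder=4, Ralston=5, Selby=6.
Cluster 1 (peak Selby at position 6): ranking walks positions 6-5-4-3-2-1, expanding outward from the peak — single-peaked.
Cluster 2 (peak Calder at position 4): ranking walks positions 4-5-6-3-2-1, expanding outward from the peak — single-peaked.
Cluster 3 (peak Elsford at position 2): ranking walks positions 2-1-3-4-5-6, expanding outward from the peak — single-peaked.
Cluster 4 (peak Calder at position 4): ranking walks positions 4-5-3-2-1-6, expanding outward from the peak — single-peaked.
Cluster 5 (peak Arden at position 1): ranking walks positions 1-2-3-4-5-6, expanding outward from the peak — single-peaked.
Cluster 6 (peak Elsford at position 2): ranking walks positions 2-3-4-1-5-6, expanding outward from the peak — single-peaked.
Every ranking is single-peaked on this axis.

yes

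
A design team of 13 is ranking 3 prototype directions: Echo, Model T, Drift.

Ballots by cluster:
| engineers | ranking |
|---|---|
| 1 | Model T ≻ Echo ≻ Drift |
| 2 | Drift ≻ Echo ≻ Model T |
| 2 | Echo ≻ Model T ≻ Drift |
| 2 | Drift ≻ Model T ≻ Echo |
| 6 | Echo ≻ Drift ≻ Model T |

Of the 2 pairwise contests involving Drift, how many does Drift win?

1

Drift against each rival (13 engineers):
Drift vs Echo: Echo, 9–4.
Drift vs Model T: 10 to 3, Drift.
Drift beats Model T; loses to Echo — 1 pairwise win.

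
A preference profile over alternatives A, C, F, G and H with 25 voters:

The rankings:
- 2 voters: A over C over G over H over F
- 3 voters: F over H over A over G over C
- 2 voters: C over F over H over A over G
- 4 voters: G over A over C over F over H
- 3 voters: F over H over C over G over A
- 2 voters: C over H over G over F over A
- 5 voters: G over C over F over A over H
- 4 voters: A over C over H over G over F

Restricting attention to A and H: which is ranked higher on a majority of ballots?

A

Ballots ranking A above H: 2 + 4 + 5 + 4 = 15.
Ballots ranking H above A: 25 − 15 = 10.
A wins the head-to-head 15–10.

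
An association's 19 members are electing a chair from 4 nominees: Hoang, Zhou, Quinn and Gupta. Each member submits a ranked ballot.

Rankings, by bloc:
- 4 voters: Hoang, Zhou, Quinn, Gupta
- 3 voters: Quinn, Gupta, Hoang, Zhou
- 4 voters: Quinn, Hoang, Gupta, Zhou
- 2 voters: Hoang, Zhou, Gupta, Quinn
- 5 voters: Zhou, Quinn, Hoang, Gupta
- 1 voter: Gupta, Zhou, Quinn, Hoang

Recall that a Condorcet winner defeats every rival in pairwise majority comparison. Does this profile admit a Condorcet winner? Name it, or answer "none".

none

Head-to-head results (19 voters):
Hoang vs Zhou: Hoang wins 13–6.
Hoang vs Quinn: Quinn, 13–6.
Hoang vs Gupta: Hoang, 15–4.
Zhou vs Quinn: Zhou is ranked higher on 4+2+5+1 = 12 ballots, Quinn on 7. Zhou wins 12–7.
Zhou vs Gupta: Zhou, 11–8.
Quinn vs Gupta: 4+3+4+5 = 16 for Quinn, 3 for Gupta — Quinn by 16–3.
No candidate is unbeaten: Hoang loses to Quinn; Zhou loses to Hoang; Quinn loses to Zhou; Gupta loses to Hoang. In particular Hoang → Zhou → Quinn → Hoang is a majority cycle — no Condorcet winner exists.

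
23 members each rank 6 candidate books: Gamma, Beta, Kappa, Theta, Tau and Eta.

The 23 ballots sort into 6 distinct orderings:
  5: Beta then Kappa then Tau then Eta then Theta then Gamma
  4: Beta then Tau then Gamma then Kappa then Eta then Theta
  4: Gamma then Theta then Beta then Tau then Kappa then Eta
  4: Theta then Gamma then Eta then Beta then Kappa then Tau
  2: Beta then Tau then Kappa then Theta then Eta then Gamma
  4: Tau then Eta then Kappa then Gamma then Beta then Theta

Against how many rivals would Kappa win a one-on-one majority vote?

Kappa against each rival (23 members):
Kappa–Gamma: Gamma 12–11.
Kappa vs Beta: Beta, 19–4.
Kappa vs Theta: Kappa preferred on 5+4+2+4 = 15 ballots; Kappa wins 15–8.
Kappa vs Tau: Tau wins 14–9.
Kappa vs Eta: 5+4+4+2 = 15 for Kappa, 8 for Eta — Kappa by 15–8.
Kappa beats Theta, Eta; loses to Gamma, Beta, Tau — 2 pairwise wins.

2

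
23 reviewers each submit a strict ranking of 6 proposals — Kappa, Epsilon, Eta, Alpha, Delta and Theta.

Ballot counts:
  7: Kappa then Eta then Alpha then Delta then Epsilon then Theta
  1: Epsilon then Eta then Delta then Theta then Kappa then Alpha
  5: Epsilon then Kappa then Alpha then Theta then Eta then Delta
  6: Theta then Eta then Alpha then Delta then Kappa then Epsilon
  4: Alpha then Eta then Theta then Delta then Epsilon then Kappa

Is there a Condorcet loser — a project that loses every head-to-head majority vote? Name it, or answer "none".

Pairwise majorities:
Kappa vs Epsilon: Kappa wins 13–10.
Kappa vs Eta: Kappa, 12–11.
Kappa vs Alpha: Kappa preferred on 7+1+5 = 13 ballots; Kappa wins 13–10.
Kappa vs Delta: Kappa, 12–11.
Kappa vs Theta: 7+5 = 12 for Kappa, 11 for Theta — Kappa by 12–11.
Epsilon vs Eta: Eta wins 17–6.
Epsilon vs Alpha: Epsilon is ranked higher on 1+5 = 6 ballots, Alpha on 17. Alpha wins 17–6.
Epsilon vs Delta: Epsilon preferred on 1+5 = 6 ballots; Delta wins 17–6.
Epsilon vs Theta: Epsilon preferred on 7+1+5 = 13 ballots; Epsilon wins 13–10.
Eta vs Alpha: Eta is ranked higher on 7+1+6 = 14 ballots, Alpha on 9. Eta wins 14–9.
Eta vs Delta: Eta, 23–0.
Eta vs Theta: 7+1+4 = 12 for Eta, 11 for Theta — Eta by 12–11.
Alpha vs Delta: Alpha is ranked higher on 7+5+6+4 = 22 ballots, Delta on 1. Alpha wins 22–1.
Alpha vs Theta: Alpha wins 16–7.
Delta vs Theta: Theta wins 15–8.
Every project wins at least one matchup (Kappa beats Epsilon; Epsilon beats Theta; Eta beats Epsilon; Alpha beats Epsilon; Delta beats Epsilon; Theta beats Delta), so there is no Condorcet loser.

none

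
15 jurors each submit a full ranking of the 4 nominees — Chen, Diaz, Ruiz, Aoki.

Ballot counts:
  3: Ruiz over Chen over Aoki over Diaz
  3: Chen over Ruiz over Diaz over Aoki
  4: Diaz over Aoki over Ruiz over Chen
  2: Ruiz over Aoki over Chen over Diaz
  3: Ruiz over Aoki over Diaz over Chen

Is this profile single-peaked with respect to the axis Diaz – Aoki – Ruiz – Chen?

Axis positions: Diaz=1, Aoki=2, Ruiz=3, Chen=4.
Bloc 1 (peak Ruiz at position 3): ranking walks positions 3-4-2-1, expanding outward from the peak — single-peaked.
Bloc 2: ranking walks positions 4-3-1-2; Diaz is ranked above Aoki even though Aoki lies between Diaz and the peak Chen on the axis — preferences dip and rise again. Not single-peaked.
Bloc 3 (peak Diaz at position 1): ranking walks positions 1-2-3-4, expanding outward from the peak — single-peaked.
Bloc 4 (peak Ruiz at position 3): ranking walks positions 3-2-4-1, expanding outward from the peak — single-peaked.
Bloc 5 (peak Ruiz at position 3): ranking walks positions 3-2-1-4, expanding outward from the peak — single-peaked.
Bloc 2 violates single-peakedness, so the profile is not single-peaked on this axis.

no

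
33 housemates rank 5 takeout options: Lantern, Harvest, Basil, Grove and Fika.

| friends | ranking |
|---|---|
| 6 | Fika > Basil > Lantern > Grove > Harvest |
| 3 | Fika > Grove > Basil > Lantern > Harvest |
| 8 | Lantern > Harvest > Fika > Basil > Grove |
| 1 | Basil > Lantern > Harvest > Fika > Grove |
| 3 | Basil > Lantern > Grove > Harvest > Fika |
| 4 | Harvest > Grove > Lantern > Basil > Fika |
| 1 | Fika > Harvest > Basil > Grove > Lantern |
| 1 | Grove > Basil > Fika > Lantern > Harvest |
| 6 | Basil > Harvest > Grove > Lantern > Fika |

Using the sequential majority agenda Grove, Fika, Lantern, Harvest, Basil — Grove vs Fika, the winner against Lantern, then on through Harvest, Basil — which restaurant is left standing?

Basil

Round 1: Grove vs Fika — 14–19, Fika advances.
Round 2: Fika vs Lantern — 11–22, Lantern advances.
Round 3: Lantern vs Harvest — 22–11, Lantern advances.
Round 4: Lantern vs Basil — 12–21, Basil advances.
Basil survives the agenda.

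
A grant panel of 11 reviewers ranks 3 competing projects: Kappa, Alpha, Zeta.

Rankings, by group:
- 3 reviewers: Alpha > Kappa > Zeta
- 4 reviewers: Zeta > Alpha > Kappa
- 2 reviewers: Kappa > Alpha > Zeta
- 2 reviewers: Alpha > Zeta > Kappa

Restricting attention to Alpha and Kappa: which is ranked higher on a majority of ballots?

Alpha

Ballots ranking Alpha above Kappa: 3 + 4 + 2 = 9.
Ballots ranking Kappa above Alpha: 11 − 9 = 2.
Alpha wins the head-to-head 9–2.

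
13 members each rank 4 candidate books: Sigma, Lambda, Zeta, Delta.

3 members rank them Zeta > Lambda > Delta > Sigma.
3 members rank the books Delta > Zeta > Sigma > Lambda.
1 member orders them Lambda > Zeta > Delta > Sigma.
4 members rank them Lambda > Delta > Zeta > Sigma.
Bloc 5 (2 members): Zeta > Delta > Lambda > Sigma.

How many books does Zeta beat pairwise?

2

Zeta against each rival (13 members):
Zeta vs Sigma: 13 to 0, Zeta.
Zeta vs Lambda: Zeta wins 8–5.
Zeta vs Delta: 6 to 7, Delta.
Zeta beats Sigma, Lambda; loses to Delta — 2 pairwise wins.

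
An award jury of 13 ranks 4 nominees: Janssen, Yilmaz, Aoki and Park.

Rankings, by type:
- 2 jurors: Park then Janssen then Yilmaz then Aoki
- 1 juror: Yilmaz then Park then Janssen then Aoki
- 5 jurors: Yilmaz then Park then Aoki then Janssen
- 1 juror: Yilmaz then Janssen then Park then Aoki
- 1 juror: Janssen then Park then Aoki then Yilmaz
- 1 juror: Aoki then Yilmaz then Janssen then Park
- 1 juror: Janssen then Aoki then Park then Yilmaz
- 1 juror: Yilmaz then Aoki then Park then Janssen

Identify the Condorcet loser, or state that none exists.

Pairwise majorities:
Janssen vs Yilmaz: Yilmaz, 9–4.
Janssen vs Aoki: Aoki, 7–6.
Janssen vs Park: 1+1+1+1 = 4 for Janssen, 9 for Park — Park by 9–4.
Yilmaz vs Aoki: Yilmaz is ranked higher on 2+1+5+1+1 = 10 ballots, Aoki on 3. Yilmaz wins 10–3.
Yilmaz vs Park: Yilmaz preferred on 1+5+1+1+1 = 9 ballots; Yilmaz wins 9–4.
Aoki vs Park: Park wins 10–3.
Only Janssen has no wins; Janssen is the Condorcet loser.

Janssen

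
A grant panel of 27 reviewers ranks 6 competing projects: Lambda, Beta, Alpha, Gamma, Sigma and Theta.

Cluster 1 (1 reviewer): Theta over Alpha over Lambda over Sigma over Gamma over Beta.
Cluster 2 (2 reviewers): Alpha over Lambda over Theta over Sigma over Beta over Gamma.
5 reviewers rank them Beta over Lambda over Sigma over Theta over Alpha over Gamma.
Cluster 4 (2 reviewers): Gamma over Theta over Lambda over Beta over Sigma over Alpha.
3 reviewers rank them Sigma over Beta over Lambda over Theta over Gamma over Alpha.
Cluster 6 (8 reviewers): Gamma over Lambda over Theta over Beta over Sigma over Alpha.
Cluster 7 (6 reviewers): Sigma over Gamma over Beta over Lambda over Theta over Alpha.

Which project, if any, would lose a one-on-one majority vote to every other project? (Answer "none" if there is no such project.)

Alpha

Pairwise majorities:
Lambda vs Beta: Beta, 14–13.
Lambda vs Alpha: 5+2+3+8+6 = 24 for Lambda, 3 for Alpha — Lambda by 24–3.
Lambda vs Gamma: 1+2+5+3 = 11 for Lambda, 16 for Gamma — Gamma by 16–11.
Lambda–Sigma: Lambda 18–9.
Lambda vs Theta: Lambda is ranked higher on 2+5+3+8+6 = 24 ballots, Theta on 3. Lambda wins 24–3.
Beta vs Alpha: Beta is ranked higher on 5+2+3+8+6 = 24 ballots, Alpha on 3. Beta wins 24–3.
Beta–Gamma: Gamma 17–10.
Beta vs Sigma: Beta preferred on 5+2+8 = 15 ballots; Beta wins 15–12.
Beta vs Theta: Beta, 14–13.
Alpha vs Gamma: Alpha is ranked higher on 1+2+5 = 8 ballots, Gamma on 19. Gamma wins 19–8.
Alpha vs Sigma: Alpha is ranked higher on 1+2 = 3 ballots, Sigma on 24. Sigma wins 24–3.
Alpha vs Theta: 2 to 25, Theta.
Gamma vs Sigma: Sigma, 17–10.
Gamma vs Theta: 2+8+6 = 16 for Gamma, 11 for Theta — Gamma by 16–11.
Sigma vs Theta: Sigma preferred on 5+3+6 = 14 ballots; Sigma wins 14–13.
Alpha is beaten in every head-to-head and is the Condorcet loser.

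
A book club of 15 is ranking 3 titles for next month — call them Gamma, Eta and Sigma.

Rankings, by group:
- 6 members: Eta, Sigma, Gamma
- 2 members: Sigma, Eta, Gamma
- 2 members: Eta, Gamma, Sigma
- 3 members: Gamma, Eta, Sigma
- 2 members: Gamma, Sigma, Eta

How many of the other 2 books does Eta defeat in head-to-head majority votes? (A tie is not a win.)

Eta against each rival (15 members):
Eta vs Gamma: Eta preferred on 6+2+2 = 10 ballots; Eta wins 10–5.
Eta vs Sigma: 6+2+3 = 11 for Eta, 4 for Sigma — Eta by 11–4.
Eta beats Gamma, Sigma — 2 pairwise wins.

2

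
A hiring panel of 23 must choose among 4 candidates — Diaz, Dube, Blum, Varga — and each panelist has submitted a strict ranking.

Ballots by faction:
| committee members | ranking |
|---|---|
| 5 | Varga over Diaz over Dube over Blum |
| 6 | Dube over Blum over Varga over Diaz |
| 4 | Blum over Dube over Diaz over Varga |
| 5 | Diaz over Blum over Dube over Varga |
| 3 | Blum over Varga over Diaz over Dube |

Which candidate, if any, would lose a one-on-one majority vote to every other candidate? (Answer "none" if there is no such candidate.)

none

Pairwise majorities:
Diaz–Dube: Diaz 13–10.
Diaz vs Blum: 10 to 13, Blum.
Diaz vs Varga: Diaz is ranked higher on 4+5 = 9 ballots, Varga on 14. Varga wins 14–9.
Dube vs Blum: Dube preferred on 5+6 = 11 ballots; Blum wins 12–11.
Dube vs Varga: 6+4+5 = 15 for Dube, 8 for Varga — Dube by 15–8.
Blum vs Varga: Blum wins 18–5.
Each candidate has at least one pairwise win (Diaz beats Dube; Dube beats Varga; Blum beats Diaz; Varga beats Diaz) — no Condorcet loser.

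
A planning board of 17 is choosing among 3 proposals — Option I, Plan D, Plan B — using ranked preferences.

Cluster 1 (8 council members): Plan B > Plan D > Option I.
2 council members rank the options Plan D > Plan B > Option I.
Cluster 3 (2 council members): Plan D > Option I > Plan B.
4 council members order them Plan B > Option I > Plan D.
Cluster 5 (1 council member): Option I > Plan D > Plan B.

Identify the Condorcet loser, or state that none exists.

Option I

Head-to-head results (17 council members):
Option I vs Plan D: Option I is ranked higher on 4+1 = 5 ballots, Plan D on 12. Plan D wins 12–5.
Option I vs Plan B: Plan B wins 14–3.
Plan D vs Plan B: 5 to 12, Plan B.
Only Option I has no wins; Option I is the Condorcet loser.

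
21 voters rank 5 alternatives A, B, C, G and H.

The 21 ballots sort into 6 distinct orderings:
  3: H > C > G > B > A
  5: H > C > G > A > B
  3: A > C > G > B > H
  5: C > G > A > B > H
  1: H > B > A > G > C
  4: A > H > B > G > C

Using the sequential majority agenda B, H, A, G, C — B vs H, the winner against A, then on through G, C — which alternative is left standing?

Round 1: B vs H — 8–13, H advances.
Round 2: H vs A — 9–12, A advances.
Round 3: A vs G — 8–13, G advances.
Round 4: G vs C — 5–16, C advances.
The agenda winner is C.

C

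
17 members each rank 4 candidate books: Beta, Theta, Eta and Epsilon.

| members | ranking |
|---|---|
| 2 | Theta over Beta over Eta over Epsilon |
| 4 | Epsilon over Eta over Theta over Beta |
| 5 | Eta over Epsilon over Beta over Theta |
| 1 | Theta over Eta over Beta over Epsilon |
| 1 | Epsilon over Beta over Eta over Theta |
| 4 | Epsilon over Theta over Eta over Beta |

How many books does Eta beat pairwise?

Eta against each rival (17 members):
Eta vs Beta: 4+5+1+4 = 14 for Eta, 3 for Beta — Eta by 14–3.
Eta vs Theta: 4+5+1 = 10 for Eta, 7 for Theta — Eta by 10–7.
Eta vs Epsilon: 8 to 9, Epsilon.
Eta beats Beta, Theta; loses to Epsilon — 2 pairwise wins.

2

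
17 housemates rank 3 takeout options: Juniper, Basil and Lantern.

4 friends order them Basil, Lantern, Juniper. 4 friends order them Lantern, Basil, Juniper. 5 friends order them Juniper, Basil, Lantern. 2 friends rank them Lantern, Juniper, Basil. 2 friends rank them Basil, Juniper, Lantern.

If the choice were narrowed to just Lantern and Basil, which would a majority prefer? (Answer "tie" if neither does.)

Basil

Ballots ranking Lantern above Basil: 4 + 2 = 6.
Ballots ranking Basil above Lantern: 17 − 6 = 11.
Basil wins the head-to-head 11–6.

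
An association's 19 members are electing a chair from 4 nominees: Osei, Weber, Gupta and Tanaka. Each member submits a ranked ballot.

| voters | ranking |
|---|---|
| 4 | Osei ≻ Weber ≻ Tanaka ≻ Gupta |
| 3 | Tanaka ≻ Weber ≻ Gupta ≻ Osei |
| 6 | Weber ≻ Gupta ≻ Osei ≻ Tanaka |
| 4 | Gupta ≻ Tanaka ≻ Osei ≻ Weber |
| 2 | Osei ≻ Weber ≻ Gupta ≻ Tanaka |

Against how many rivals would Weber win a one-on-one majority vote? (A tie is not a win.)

Weber against each rival (19 voters):
Weber vs Osei: Osei, 10–9.
Weber vs Gupta: Weber, 15–4.
Weber vs Tanaka: Weber preferred on 4+6+2 = 12 ballots; Weber wins 12–7.
Weber beats Gupta, Tanaka; loses to Osei — 2 pairwise wins.

2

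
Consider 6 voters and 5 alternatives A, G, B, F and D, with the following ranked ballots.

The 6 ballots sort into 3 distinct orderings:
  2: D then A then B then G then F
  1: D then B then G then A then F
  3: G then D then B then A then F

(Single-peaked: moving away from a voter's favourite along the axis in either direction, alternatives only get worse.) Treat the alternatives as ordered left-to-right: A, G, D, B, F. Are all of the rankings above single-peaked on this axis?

no

Axis positions: A=1, G=2, D=3, B=4, F=5.
Type 1: ranking walks positions 3-1-4-2-5; A is ranked above G even though G lies between A and the peak D on the axis — preferences dip and rise again. Not single-peaked.
Type 2 (peak D at position 3): ranking walks positions 3-4-2-1-5, expanding outward from the peak — single-peaked.
Type 3 (peak G at position 2): ranking walks positions 2-3-4-1-5, expanding outward from the peak — single-peaked.
Type 1 violates single-peakedness, so the profile is not single-peaked on this axis.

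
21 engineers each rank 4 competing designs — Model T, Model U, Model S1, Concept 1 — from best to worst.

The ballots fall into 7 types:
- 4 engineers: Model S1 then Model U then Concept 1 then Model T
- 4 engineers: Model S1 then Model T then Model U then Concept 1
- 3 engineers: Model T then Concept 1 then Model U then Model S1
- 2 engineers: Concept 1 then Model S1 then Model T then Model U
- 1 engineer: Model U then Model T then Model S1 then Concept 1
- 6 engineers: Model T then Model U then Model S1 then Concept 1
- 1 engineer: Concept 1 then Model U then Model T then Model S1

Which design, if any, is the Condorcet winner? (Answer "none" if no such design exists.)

Model T

Check each pair by majority over 21 ballots:
Model T vs Model U: Model T, 15–6.
Model T vs Model S1: Model T, 11–10.
Model T vs Concept 1: Model T, 14–7.
Model U vs Model S1: Model U wins 11–10.
Model U vs Concept 1: Model U wins 15–6.
Model S1 vs Concept 1: Model S1 wins 15–6.
Model T beats each of Model U, Model S1, Concept 1 — Model T is the Condorcet winner.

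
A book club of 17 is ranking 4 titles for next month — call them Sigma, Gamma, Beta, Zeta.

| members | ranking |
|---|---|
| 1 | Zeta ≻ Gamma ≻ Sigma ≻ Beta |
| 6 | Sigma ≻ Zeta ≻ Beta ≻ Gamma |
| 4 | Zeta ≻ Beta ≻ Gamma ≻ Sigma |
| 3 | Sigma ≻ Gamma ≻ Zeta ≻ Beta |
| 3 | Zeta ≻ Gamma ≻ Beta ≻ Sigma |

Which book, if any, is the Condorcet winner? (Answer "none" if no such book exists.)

Sigma

Check each pair by majority over 17 ballots:
Sigma vs Gamma: Sigma is ranked higher on 6+3 = 9 ballots, Gamma on 8. Sigma wins 9–8.
Sigma vs Beta: 1+6+3 = 10 for Sigma, 7 for Beta — Sigma by 10–7.
Sigma vs Zeta: Sigma wins 9–8.
Gamma–Beta: Beta 10–7.
Gamma–Zeta: Zeta 14–3.
Beta vs Zeta: 0 for Beta, 17 for Zeta — Zeta by 17–0.
Sigma beats each of Gamma, Beta, Zeta — Sigma is the Condorcet winner.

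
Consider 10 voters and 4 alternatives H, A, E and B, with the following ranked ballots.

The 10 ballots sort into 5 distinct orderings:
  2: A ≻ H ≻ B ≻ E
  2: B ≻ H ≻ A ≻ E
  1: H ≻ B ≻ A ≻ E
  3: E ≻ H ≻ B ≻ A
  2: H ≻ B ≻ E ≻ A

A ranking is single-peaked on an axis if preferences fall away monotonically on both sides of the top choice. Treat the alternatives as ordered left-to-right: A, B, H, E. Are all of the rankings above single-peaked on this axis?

Axis positions: A=1, B=2, H=3, E=4.
Ballot type 1: ranking walks positions 1-3-2-4; H is ranked above B even though B lies between H and the peak A on the axis — preferences dip and rise again. Not single-peaked.
Ballot type 2 (peak B at position 2): ranking walks positions 2-3-1-4, expanding outward from the peak — single-peaked.
Ballot type 3 (peak H at position 3): ranking walks positions 3-2-1-4, expanding outward from the peak — single-peaked.
Ballot type 4 (peak E at position 4): ranking walks positions 4-3-2-1, expanding outward from the peak — single-peaked.
Ballot type 5 (peak H at position 3): ranking walks positions 3-2-4-1, expanding outward from the peak — single-peaked.
Ballot type 1 violates single-peakedness, so the profile is not single-peaked on this axis.

no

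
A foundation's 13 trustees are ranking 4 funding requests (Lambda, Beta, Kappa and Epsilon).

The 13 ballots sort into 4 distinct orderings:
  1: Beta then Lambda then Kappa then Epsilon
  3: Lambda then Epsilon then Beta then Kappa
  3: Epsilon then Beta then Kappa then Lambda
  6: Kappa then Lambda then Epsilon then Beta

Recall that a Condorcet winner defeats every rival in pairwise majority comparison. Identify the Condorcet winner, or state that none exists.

Check each pair by majority over 13 ballots:
Lambda vs Beta: Lambda preferred on 3+6 = 9 ballots; Lambda wins 9–4.
Lambda vs Kappa: Lambda is ranked higher on 1+3 = 4 ballots, Kappa on 9. Kappa wins 9–4.
Lambda vs Epsilon: 10 to 3, Lambda.
Beta vs Kappa: 7 to 6, Beta.
Beta vs Epsilon: 1 for Beta, 12 for Epsilon — Epsilon by 12–1.
Kappa vs Epsilon: 7 to 6, Kappa.
Every project loses at least once (Lambda loses to Kappa; Beta loses to Lambda; Kappa loses to Beta; Epsilon loses to Lambda). The majority relation contains the cycle Lambda → Beta → Kappa → Lambda, so there is no Condorcet winner.

none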